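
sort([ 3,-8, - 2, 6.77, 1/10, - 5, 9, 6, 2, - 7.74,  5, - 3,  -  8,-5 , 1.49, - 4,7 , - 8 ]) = [ - 8 ,-8, -8,-7.74,-5, - 5,  -  4, - 3,-2, 1/10,  1.49, 2, 3, 5,6,6.77 , 7,9 ]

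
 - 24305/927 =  - 27+724/927 = -26.22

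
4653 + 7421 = 12074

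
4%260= 4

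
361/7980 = 19/420 = 0.05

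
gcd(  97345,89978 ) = 1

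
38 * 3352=127376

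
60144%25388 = 9368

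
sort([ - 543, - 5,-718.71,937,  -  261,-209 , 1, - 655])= [-718.71,-655,-543,  -  261,-209, - 5,  1, 937 ] 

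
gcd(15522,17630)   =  2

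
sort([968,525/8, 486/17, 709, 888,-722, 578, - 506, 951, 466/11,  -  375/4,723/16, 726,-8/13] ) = [ - 722,  -  506, - 375/4, - 8/13, 486/17, 466/11, 723/16 , 525/8,578,709,726,888, 951,968 ] 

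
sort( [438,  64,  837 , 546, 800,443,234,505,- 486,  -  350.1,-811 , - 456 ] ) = [  -  811, - 486,-456,-350.1  ,  64,  234, 438, 443 , 505 , 546,800,837]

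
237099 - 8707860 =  - 8470761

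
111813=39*2867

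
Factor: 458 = 2^1*229^1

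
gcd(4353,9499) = 1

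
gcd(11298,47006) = 2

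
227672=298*764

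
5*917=4585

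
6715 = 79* 85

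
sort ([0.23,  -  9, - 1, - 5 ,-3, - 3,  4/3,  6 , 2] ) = [ - 9, - 5, - 3, - 3,-1 , 0.23, 4/3, 2,6]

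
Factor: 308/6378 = 154/3189 = 2^1*3^(-1 )*7^1*11^1 * 1063^( - 1 ) 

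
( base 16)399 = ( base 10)921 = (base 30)10L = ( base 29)12M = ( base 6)4133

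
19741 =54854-35113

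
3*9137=27411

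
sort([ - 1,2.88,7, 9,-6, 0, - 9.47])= [-9.47, - 6, - 1,0, 2.88,7,  9 ] 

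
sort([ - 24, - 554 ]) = [-554,-24]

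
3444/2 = 1722 = 1722.00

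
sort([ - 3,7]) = [-3, 7] 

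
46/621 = 2/27 = 0.07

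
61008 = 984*62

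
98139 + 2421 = 100560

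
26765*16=428240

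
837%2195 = 837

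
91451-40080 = 51371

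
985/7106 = 985/7106 = 0.14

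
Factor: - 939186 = -2^1*3^2 * 52177^1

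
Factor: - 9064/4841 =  - 2^3*11^1 * 47^(- 1 ) = - 88/47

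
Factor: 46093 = 46093^1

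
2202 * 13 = 28626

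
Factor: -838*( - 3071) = 2^1 * 37^1*83^1*419^1 = 2573498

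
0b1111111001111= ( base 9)12147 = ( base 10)8143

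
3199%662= 551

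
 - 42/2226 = - 1  +  52/53  =  -0.02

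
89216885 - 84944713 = 4272172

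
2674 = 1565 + 1109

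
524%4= 0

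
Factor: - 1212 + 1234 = 22  =  2^1*11^1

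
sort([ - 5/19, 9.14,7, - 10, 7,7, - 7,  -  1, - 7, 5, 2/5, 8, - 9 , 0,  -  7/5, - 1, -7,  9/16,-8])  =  [  -  10,  -  9, - 8, - 7 , - 7, - 7,- 7/5, - 1, -1,  -  5/19 , 0,2/5,  9/16, 5 , 7, 7, 7,8, 9.14]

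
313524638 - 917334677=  - 603810039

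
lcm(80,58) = 2320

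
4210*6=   25260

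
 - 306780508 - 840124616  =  -1146905124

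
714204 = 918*778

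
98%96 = 2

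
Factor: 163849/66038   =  2^( - 1) *53^( - 1) * 263^1 = 263/106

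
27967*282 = 7886694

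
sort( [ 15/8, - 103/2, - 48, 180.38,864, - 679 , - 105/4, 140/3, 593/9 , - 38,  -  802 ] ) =[-802, - 679, - 103/2, - 48, - 38, - 105/4,15/8, 140/3,593/9, 180.38, 864]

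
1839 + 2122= 3961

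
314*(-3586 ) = - 1126004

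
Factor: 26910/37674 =5/7= 5^1*7^( - 1)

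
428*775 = 331700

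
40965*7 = 286755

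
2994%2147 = 847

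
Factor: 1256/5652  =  2/9 = 2^1*3^( -2) 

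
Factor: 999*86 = 85914 = 2^1*3^3*37^1*43^1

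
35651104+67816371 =103467475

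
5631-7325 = - 1694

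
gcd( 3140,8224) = 4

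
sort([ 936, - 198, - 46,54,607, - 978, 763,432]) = [ - 978, - 198 , - 46, 54,432,607,763, 936]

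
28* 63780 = 1785840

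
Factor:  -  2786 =  -  2^1*7^1*199^1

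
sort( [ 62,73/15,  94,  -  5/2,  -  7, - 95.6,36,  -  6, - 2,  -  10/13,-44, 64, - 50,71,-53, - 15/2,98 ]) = [ - 95.6,  -  53, - 50, - 44, - 15/2, - 7, - 6, - 5/2 , - 2 ,-10/13,73/15,  36, 62,  64,71, 94,98 ] 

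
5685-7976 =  - 2291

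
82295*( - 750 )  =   - 61721250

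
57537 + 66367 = 123904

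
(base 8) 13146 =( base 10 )5734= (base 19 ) fgf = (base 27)7NA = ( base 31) 5TU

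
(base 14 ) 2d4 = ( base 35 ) GI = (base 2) 1001000010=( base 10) 578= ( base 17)200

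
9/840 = 3/280  =  0.01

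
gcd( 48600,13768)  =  8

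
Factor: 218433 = 3^1*17^1 * 4283^1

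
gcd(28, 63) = 7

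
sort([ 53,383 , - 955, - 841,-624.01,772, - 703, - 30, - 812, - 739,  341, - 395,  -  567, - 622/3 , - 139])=[  -  955,-841, - 812, - 739, - 703,-624.01,-567, - 395, - 622/3,- 139,-30,53,341, 383,772]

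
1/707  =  1/707 = 0.00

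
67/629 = 67/629 = 0.11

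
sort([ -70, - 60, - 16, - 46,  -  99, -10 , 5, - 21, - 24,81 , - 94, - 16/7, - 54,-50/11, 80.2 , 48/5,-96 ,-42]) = [ - 99,  -  96,-94,  -  70, - 60, - 54,-46, - 42, - 24,-21, - 16,-10,-50/11, - 16/7,5, 48/5,80.2,81 ] 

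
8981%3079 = 2823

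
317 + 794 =1111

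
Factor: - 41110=- 2^1 * 5^1 * 4111^1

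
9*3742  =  33678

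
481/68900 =37/5300 =0.01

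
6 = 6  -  0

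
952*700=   666400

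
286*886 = 253396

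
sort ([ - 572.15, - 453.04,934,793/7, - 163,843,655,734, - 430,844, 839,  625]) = [ - 572.15, - 453.04, - 430, - 163,793/7, 625,655,734,  839,843,  844 , 934 ] 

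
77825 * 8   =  622600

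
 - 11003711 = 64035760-75039471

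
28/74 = 14/37 = 0.38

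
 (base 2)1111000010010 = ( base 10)7698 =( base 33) 729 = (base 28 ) 9mq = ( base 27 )AF3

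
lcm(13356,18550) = 333900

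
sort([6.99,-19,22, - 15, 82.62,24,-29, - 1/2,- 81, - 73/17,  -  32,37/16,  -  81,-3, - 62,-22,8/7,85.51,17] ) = [ - 81 , - 81, - 62, - 32, - 29, - 22, - 19,-15 , - 73/17, - 3, - 1/2, 8/7,37/16,6.99,17,22,24, 82.62  ,  85.51 ]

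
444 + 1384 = 1828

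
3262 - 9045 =-5783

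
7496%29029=7496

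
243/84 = 2+ 25/28 = 2.89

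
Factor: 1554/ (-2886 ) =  - 7/13 = -7^1*13^( - 1) 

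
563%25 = 13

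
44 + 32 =76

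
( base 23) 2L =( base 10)67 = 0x43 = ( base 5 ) 232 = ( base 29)29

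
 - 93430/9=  -10382 + 8/9 = -10381.11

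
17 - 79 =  - 62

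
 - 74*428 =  - 31672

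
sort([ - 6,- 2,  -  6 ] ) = [ - 6, - 6, - 2]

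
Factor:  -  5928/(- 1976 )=3^1 = 3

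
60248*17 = 1024216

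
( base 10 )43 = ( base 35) 18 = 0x2b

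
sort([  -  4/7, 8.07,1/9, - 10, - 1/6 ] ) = [ - 10, - 4/7,-1/6, 1/9,8.07 ]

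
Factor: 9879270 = 2^1*3^1*5^1*329309^1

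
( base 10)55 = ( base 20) 2f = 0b110111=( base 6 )131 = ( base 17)34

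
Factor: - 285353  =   - 67^1*4259^1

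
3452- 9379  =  - 5927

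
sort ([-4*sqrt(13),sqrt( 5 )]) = [-4 *sqrt( 13), sqrt(5)]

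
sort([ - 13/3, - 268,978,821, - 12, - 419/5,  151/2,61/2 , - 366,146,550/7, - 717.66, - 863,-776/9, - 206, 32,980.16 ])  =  [ - 863,-717.66, - 366 , - 268, - 206, - 776/9, - 419/5, - 12, - 13/3, 61/2,  32,151/2,550/7,146,821,978,980.16] 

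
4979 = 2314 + 2665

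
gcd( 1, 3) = 1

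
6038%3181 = 2857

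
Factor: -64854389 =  -89^1*728701^1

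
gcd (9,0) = 9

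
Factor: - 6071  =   - 13^1*467^1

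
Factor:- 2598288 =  - 2^4*3^1*7^1*11^1*19^1*37^1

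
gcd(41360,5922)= 94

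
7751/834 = 7751/834 = 9.29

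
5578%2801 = 2777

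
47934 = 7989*6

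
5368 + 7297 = 12665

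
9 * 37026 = 333234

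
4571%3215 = 1356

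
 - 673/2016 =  - 1 + 1343/2016 = - 0.33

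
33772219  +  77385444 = 111157663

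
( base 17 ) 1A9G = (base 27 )AP7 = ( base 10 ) 7972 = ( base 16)1F24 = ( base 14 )2C96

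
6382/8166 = 3191/4083 = 0.78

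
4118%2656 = 1462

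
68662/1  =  68662 = 68662.00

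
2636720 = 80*32959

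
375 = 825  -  450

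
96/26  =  48/13  =  3.69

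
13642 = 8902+4740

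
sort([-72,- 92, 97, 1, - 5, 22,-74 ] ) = [-92, - 74  , - 72, - 5,1, 22,97] 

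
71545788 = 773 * 92556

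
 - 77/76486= -1 + 76409/76486 = -0.00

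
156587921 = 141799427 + 14788494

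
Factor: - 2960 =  - 2^4*5^1* 37^1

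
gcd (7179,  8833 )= 1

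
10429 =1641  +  8788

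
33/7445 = 33/7445 = 0.00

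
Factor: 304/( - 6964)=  - 76/1741 = - 2^2*19^1*1741^( - 1)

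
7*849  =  5943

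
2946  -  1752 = 1194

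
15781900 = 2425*6508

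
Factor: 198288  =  2^4 * 3^6 * 17^1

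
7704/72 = 107 = 107.00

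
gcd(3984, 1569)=3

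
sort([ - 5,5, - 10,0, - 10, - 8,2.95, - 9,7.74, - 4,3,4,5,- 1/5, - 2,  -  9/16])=[  -  10,- 10,-9, - 8, - 5, - 4, -2, - 9/16 ,  -  1/5, 0, 2.95,3,4,5,5,7.74]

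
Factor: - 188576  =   - 2^5*71^1*83^1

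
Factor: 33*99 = 3267 = 3^3 * 11^2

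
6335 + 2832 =9167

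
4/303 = 4/303=0.01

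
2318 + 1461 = 3779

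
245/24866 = 245/24866 = 0.01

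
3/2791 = 3/2791= 0.00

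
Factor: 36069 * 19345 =3^1* 5^1 * 11^1 * 53^1 * 73^1*1093^1 = 697754805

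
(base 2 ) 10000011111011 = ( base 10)8443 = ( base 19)1477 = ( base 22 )h9h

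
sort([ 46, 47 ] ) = [ 46, 47] 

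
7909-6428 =1481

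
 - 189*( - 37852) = 7154028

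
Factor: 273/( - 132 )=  - 2^(-2)*7^1*11^ ( - 1)*13^1= -91/44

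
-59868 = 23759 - 83627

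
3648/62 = 1824/31 = 58.84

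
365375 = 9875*37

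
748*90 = 67320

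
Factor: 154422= 2^1*3^2*23^1  *  373^1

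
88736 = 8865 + 79871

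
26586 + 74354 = 100940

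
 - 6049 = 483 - 6532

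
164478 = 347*474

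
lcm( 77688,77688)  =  77688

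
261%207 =54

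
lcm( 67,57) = 3819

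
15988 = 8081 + 7907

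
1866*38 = 70908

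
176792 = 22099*8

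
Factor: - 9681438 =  - 2^1*3^1*13^1*124121^1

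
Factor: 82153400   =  2^3*5^2*7^2 * 83^1 * 101^1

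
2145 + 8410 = 10555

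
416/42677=416/42677 = 0.01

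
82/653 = 82/653= 0.13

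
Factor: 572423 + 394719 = 2^1*11^1*43961^1= 967142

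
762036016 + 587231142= 1349267158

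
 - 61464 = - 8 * 7683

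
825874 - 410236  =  415638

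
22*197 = 4334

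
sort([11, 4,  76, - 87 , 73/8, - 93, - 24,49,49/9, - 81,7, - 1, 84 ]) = [  -  93, - 87, - 81, - 24 , - 1, 4,  49/9,7,73/8, 11,49, 76,84 ] 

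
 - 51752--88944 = 37192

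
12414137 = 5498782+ 6915355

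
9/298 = 9/298 = 0.03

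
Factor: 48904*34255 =2^3*5^1* 13^1*17^1 * 31^1*6113^1 = 1675206520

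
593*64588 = 38300684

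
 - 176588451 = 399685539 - 576273990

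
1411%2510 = 1411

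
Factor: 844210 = 2^1 *5^1*84421^1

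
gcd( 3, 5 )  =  1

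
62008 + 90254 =152262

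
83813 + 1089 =84902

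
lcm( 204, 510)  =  1020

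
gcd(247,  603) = 1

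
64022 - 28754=35268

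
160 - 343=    - 183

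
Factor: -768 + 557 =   -  211 = - 211^1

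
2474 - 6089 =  - 3615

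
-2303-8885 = -11188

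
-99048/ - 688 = 143 + 83/86 = 143.97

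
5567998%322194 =90700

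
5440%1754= 178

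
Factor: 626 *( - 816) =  - 510816 = - 2^5 * 3^1*17^1 * 313^1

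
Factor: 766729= 71^1  *10799^1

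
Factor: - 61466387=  - 19^2*170267^1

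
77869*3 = 233607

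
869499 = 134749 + 734750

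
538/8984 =269/4492  =  0.06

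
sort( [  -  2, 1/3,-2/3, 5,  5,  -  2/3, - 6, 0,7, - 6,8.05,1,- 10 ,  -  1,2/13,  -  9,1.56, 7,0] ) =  [  -  10,-9,-6, - 6,-2,-1, - 2/3, - 2/3,0,0,2/13,  1/3,  1,1.56, 5,5,7,7,8.05]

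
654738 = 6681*98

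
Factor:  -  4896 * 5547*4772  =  -2^7*3^3*17^1*43^2*1193^1 = -129598510464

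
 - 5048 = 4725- 9773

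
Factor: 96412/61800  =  2^( - 1)*3^( -1)*5^ ( - 2)*103^( - 1 )*24103^1 = 24103/15450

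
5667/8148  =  1889/2716 = 0.70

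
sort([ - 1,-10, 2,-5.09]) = [ - 10, - 5.09, - 1, 2 ]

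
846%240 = 126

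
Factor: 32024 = 2^3* 4003^1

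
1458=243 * 6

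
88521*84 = 7435764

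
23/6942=23/6942 = 0.00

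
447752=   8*55969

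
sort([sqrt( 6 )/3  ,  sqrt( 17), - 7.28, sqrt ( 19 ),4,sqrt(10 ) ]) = [ - 7.28,  sqrt( 6 )/3, sqrt( 10 ),4,sqrt( 17 ), sqrt (19) ]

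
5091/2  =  5091/2 = 2545.50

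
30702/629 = 1806/37 = 48.81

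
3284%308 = 204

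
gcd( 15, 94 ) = 1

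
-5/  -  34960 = 1/6992 =0.00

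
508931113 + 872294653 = 1381225766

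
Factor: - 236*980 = - 2^4*5^1*7^2*59^1  =  - 231280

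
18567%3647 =332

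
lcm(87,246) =7134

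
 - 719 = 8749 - 9468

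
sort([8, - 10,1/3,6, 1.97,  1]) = [ - 10,  1/3,1  ,  1.97,  6, 8]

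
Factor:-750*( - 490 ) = 2^2*3^1*5^4*7^2= 367500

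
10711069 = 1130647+9580422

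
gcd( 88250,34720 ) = 10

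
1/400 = 1/400 = 0.00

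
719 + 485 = 1204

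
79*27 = 2133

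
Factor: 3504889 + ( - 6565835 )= - 2^1*7^1*131^1 * 1669^1 = - 3060946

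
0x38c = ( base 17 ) 327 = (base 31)t9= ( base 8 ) 1614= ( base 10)908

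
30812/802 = 38  +  168/401 = 38.42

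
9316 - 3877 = 5439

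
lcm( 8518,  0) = 0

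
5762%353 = 114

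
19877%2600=1677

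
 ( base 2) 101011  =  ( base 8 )53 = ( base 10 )43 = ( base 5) 133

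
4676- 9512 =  - 4836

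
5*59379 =296895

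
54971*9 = 494739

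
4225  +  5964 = 10189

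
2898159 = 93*31163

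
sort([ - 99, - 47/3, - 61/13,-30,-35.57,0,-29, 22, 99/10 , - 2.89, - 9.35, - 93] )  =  [ - 99,-93,- 35.57,-30, - 29,  -  47/3, - 9.35,-61/13, - 2.89,  0, 99/10, 22 ] 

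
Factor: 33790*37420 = 1264421800 = 2^3*5^2*31^1 * 109^1*1871^1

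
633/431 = 633/431 = 1.47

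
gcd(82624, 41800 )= 8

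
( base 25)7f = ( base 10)190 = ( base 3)21001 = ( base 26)78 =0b10111110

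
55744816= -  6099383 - -61844199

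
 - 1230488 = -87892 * 14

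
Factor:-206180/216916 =-845/889 = -5^1*7^ (  -  1)*13^2* 127^(- 1)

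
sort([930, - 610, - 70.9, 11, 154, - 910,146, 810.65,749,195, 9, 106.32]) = [-910, - 610 ,  -  70.9,9,  11, 106.32, 146,154, 195, 749, 810.65, 930]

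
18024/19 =18024/19 = 948.63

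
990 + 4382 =5372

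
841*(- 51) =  - 42891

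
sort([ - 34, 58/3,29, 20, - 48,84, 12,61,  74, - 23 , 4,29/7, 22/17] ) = [-48,-34,-23,  22/17, 4,29/7,12,58/3,20 , 29, 61, 74,84 ]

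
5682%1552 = 1026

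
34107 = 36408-2301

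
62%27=8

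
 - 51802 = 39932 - 91734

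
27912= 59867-31955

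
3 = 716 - 713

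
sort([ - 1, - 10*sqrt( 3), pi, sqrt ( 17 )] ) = [ - 10*sqrt (3 ), - 1, pi, sqrt(17 )]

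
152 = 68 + 84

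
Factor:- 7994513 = -7994513^1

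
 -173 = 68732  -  68905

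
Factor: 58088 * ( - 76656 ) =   -  4452793728 = - 2^7*3^1 *53^1*137^1*1597^1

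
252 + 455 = 707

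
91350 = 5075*18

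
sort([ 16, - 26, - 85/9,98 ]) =[-26, - 85/9,16, 98 ]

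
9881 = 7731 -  - 2150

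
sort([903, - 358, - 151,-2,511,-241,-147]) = [ - 358, - 241, - 151, - 147, - 2,511,  903]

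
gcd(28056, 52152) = 24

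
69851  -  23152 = 46699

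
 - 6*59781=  - 358686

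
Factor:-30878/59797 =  - 2^1*15439^1*59797^ ( - 1)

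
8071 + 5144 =13215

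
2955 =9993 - 7038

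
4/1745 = 4/1745 = 0.00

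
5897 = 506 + 5391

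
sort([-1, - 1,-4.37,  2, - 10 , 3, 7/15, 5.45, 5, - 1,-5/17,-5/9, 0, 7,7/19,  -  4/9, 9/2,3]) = [ - 10,-4.37,-1,-1, - 1,-5/9, - 4/9, - 5/17,0, 7/19, 7/15,  2, 3, 3, 9/2,5,5.45, 7 ] 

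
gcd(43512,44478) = 42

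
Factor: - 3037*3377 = -10255949 = - 11^1*307^1*3037^1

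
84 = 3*28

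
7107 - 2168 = 4939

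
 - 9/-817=9/817 = 0.01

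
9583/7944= 9583/7944  =  1.21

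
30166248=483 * 62456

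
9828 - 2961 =6867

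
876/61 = 14+22/61  =  14.36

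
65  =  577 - 512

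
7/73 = 7/73 = 0.10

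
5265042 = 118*44619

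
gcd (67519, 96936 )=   1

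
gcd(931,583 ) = 1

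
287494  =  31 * 9274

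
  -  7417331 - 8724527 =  - 16141858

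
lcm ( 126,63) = 126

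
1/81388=1/81388 = 0.00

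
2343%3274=2343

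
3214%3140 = 74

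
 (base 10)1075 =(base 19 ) 2IB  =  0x433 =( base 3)1110211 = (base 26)1F9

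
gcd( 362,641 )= 1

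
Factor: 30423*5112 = 155522376=2^3*3^3*71^1*10141^1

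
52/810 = 26/405 = 0.06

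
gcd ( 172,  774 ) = 86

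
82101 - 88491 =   -  6390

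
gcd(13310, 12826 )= 242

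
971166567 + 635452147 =1606618714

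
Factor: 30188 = 2^2*7547^1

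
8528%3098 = 2332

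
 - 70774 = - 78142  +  7368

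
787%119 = 73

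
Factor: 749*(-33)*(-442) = 10924914 = 2^1*3^1 * 7^1*11^1*13^1*17^1*107^1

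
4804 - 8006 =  - 3202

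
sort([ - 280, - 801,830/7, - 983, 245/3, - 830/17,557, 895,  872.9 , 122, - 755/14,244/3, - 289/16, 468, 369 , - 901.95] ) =[ - 983, - 901.95,  -  801, - 280, - 755/14, - 830/17,-289/16,244/3, 245/3,830/7,122, 369, 468, 557 , 872.9, 895 ]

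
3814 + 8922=12736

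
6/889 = 6/889 = 0.01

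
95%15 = 5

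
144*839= 120816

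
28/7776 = 7/1944 = 0.00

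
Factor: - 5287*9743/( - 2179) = 51511241/2179= 17^1*311^1 * 2179^( - 1)*9743^1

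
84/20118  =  2/479 = 0.00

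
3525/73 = 3525/73 = 48.29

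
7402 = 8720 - 1318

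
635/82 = 7 + 61/82= 7.74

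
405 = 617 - 212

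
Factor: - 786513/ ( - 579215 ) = 129/95 =3^1*5^(-1 ) * 19^(-1) * 43^1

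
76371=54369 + 22002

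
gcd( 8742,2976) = 186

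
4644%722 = 312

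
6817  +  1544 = 8361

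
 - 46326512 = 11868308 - 58194820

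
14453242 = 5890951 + 8562291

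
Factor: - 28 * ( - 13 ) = 2^2*7^1*13^1 = 364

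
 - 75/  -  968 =75/968 = 0.08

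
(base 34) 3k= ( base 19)68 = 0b1111010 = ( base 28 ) 4a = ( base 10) 122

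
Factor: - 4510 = -2^1* 5^1 * 11^1*41^1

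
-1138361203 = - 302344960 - 836016243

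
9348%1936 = 1604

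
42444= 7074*6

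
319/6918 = 319/6918=0.05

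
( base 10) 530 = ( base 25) l5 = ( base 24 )M2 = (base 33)G2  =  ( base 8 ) 1022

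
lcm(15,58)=870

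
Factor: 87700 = 2^2*5^2  *  877^1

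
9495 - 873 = 8622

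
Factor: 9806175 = 3^2*5^2*41^1  *1063^1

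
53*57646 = 3055238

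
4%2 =0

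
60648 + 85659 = 146307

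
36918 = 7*5274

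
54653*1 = 54653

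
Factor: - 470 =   -  2^1*5^1 * 47^1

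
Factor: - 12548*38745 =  - 486172260 = - 2^2*3^3*5^1 * 7^1*41^1*3137^1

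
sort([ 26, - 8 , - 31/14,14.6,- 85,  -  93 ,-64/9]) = [ - 93,-85, - 8, - 64/9, - 31/14, 14.6,26]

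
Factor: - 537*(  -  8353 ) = 3^1*179^1*8353^1=4485561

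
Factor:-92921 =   -  92921^1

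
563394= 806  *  699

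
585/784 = 585/784 = 0.75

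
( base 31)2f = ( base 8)115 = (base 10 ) 77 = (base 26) 2P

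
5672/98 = 57 + 43/49= 57.88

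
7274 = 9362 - 2088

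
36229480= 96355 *376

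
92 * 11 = 1012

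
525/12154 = 525/12154 = 0.04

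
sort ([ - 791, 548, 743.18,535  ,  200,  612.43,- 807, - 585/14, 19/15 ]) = [  -  807, - 791, - 585/14,19/15, 200, 535 , 548, 612.43, 743.18 ]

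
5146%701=239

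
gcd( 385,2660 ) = 35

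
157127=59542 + 97585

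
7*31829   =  222803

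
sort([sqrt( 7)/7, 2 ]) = [sqrt(7)/7, 2 ] 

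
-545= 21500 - 22045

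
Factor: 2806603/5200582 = 2^( - 1)*2600291^( - 1)*2806603^1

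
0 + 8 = 8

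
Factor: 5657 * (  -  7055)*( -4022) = 2^1*5^1*17^1*83^1*2011^1*5657^1 = 160518562970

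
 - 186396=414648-601044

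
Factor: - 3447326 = -2^1 * 89^1 * 107^1*181^1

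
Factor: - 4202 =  - 2^1 * 11^1 * 191^1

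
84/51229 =84/51229 = 0.00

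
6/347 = 6/347 = 0.02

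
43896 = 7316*6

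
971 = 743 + 228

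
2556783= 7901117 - 5344334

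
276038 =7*39434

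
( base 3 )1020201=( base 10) 910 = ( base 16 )38e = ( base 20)25a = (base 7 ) 2440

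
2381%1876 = 505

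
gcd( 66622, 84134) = 2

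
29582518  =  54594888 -25012370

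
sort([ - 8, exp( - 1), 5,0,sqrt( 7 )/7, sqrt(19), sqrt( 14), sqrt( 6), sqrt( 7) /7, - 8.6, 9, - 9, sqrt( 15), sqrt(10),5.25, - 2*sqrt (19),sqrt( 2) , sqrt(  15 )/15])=[ - 9,-2*sqrt( 19), - 8.6,-8, 0,sqrt( 15 ) /15, exp( - 1), sqrt( 7)/7,sqrt( 7)/7, sqrt (2), sqrt( 6), sqrt( 10), sqrt( 14),sqrt( 15 ),  sqrt( 19), 5,  5.25, 9] 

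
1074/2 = 537 = 537.00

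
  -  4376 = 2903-7279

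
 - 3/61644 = - 1/20548 = - 0.00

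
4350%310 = 10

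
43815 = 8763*5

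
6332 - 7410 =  - 1078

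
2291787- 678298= 1613489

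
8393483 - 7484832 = 908651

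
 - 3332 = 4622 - 7954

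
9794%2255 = 774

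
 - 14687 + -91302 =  - 105989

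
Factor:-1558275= - 3^1* 5^2*79^1 * 263^1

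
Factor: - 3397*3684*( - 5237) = 65538687876=2^2*3^1 * 43^1*79^1 * 307^1*5237^1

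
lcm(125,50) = 250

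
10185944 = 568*17933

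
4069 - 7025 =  - 2956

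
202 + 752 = 954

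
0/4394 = 0 =0.00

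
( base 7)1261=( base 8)744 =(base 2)111100100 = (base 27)hp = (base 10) 484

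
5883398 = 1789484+4093914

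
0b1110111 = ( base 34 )3h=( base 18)6b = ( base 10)119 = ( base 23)54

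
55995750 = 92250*607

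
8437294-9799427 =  - 1362133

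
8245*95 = 783275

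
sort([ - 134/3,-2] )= [ - 134/3,-2]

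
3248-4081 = -833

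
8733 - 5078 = 3655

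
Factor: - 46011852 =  -2^2*3^2 * 1278107^1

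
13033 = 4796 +8237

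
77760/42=12960/7= 1851.43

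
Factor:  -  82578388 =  - 2^2 * 3137^1*6581^1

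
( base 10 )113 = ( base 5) 423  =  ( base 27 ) 45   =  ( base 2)1110001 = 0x71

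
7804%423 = 190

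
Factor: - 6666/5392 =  - 2^(-3) * 3^1 * 11^1*101^1*337^( - 1 ) = -  3333/2696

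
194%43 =22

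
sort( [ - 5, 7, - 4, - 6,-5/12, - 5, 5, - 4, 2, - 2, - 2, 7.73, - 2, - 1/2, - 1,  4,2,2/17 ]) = [ - 6, - 5, - 5, - 4, - 4, - 2, - 2, - 2, - 1, - 1/2, - 5/12, 2/17, 2,2,4, 5, 7,7.73 ]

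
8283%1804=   1067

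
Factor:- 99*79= - 3^2*11^1*79^1 = -7821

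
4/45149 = 4/45149 = 0.00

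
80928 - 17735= 63193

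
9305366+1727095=11032461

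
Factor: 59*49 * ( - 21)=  - 3^1*7^3*59^1 = - 60711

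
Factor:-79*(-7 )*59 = 7^1 * 59^1*79^1= 32627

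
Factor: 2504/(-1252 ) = -2^1 = - 2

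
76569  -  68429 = 8140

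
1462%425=187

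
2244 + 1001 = 3245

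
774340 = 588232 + 186108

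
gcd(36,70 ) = 2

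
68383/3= 68383/3 = 22794.33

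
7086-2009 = 5077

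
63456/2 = 31728 = 31728.00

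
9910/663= 9910/663 = 14.95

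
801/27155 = 801/27155  =  0.03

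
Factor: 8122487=701^1 * 11587^1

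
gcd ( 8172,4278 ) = 6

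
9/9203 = 9/9203 = 0.00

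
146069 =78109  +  67960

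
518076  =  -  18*( - 28782) 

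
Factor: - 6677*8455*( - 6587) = 5^1*7^1*11^1*19^1*89^1*607^1*941^1=   371862728545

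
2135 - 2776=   -  641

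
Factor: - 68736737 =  - 19^1 * 3617723^1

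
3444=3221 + 223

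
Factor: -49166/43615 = - 2^1*5^( - 1 )*  11^( - 1) * 31^1 = - 62/55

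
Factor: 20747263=20747263^1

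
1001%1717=1001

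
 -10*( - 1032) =10320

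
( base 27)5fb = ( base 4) 333131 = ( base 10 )4061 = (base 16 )fdd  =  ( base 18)c9b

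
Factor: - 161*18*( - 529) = 1533042 = 2^1*3^2*7^1 * 23^3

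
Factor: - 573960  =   - 2^3*3^1 * 5^1 * 4783^1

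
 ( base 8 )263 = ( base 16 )B3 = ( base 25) 74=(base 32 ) 5J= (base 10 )179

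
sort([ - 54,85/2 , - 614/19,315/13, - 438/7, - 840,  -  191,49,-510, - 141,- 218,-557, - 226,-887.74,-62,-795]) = [ - 887.74,  -  840,-795, - 557,-510 , -226, - 218, - 191, - 141, - 438/7, - 62, - 54, - 614/19, 315/13,  85/2  ,  49 ] 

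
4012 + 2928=6940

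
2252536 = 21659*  104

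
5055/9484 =5055/9484 =0.53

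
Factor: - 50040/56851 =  - 2^3 * 3^2*  5^1*409^(  -  1 ) = - 360/409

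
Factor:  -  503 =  - 503^1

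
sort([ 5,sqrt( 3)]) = [ sqrt ( 3),5 ] 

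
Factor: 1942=2^1  *971^1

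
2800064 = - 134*( - 20896)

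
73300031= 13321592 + 59978439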